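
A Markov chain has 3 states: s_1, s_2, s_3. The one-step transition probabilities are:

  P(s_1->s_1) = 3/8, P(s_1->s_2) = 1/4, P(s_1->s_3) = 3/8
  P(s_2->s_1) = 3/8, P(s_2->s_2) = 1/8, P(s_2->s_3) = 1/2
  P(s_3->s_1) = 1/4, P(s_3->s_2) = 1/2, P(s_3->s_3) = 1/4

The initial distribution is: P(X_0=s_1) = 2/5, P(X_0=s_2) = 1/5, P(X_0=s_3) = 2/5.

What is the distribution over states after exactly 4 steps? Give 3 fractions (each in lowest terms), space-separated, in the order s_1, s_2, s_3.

Answer: 843/2560 6209/20480 7527/20480

Derivation:
Propagating the distribution step by step (d_{t+1} = d_t * P):
d_0 = (s_1=2/5, s_2=1/5, s_3=2/5)
  d_1[s_1] = 2/5*3/8 + 1/5*3/8 + 2/5*1/4 = 13/40
  d_1[s_2] = 2/5*1/4 + 1/5*1/8 + 2/5*1/2 = 13/40
  d_1[s_3] = 2/5*3/8 + 1/5*1/2 + 2/5*1/4 = 7/20
d_1 = (s_1=13/40, s_2=13/40, s_3=7/20)
  d_2[s_1] = 13/40*3/8 + 13/40*3/8 + 7/20*1/4 = 53/160
  d_2[s_2] = 13/40*1/4 + 13/40*1/8 + 7/20*1/2 = 19/64
  d_2[s_3] = 13/40*3/8 + 13/40*1/2 + 7/20*1/4 = 119/320
d_2 = (s_1=53/160, s_2=19/64, s_3=119/320)
  d_3[s_1] = 53/160*3/8 + 19/64*3/8 + 119/320*1/4 = 841/2560
  d_3[s_2] = 53/160*1/4 + 19/64*1/8 + 119/320*1/2 = 783/2560
  d_3[s_3] = 53/160*3/8 + 19/64*1/2 + 119/320*1/4 = 117/320
d_3 = (s_1=841/2560, s_2=783/2560, s_3=117/320)
  d_4[s_1] = 841/2560*3/8 + 783/2560*3/8 + 117/320*1/4 = 843/2560
  d_4[s_2] = 841/2560*1/4 + 783/2560*1/8 + 117/320*1/2 = 6209/20480
  d_4[s_3] = 841/2560*3/8 + 783/2560*1/2 + 117/320*1/4 = 7527/20480
d_4 = (s_1=843/2560, s_2=6209/20480, s_3=7527/20480)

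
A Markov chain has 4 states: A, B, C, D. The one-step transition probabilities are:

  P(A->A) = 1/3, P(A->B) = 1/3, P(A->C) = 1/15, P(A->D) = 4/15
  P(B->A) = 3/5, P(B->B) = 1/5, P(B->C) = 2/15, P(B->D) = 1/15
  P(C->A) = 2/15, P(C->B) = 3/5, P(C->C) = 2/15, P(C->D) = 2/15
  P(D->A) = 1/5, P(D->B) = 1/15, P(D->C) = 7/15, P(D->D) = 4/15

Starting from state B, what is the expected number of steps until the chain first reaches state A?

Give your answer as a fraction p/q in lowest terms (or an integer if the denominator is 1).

Answer: 525/254

Derivation:
Let h_i = expected steps to first reach A from state i.
Boundary: h_A = 0.
First-step equations for the other states:
  h_B = 1 + 3/5*h_A + 1/5*h_B + 2/15*h_C + 1/15*h_D
  h_C = 1 + 2/15*h_A + 3/5*h_B + 2/15*h_C + 2/15*h_D
  h_D = 1 + 1/5*h_A + 1/15*h_B + 7/15*h_C + 4/15*h_D

Substituting h_A = 0 and rearranging gives the linear system (I - Q) h = 1:
  [4/5, -2/15, -1/15] . (h_B, h_C, h_D) = 1
  [-3/5, 13/15, -2/15] . (h_B, h_C, h_D) = 1
  [-1/15, -7/15, 11/15] . (h_B, h_C, h_D) = 1

Solving yields:
  h_B = 525/254
  h_C = 795/254
  h_D = 450/127

Starting state is B, so the expected hitting time is h_B = 525/254.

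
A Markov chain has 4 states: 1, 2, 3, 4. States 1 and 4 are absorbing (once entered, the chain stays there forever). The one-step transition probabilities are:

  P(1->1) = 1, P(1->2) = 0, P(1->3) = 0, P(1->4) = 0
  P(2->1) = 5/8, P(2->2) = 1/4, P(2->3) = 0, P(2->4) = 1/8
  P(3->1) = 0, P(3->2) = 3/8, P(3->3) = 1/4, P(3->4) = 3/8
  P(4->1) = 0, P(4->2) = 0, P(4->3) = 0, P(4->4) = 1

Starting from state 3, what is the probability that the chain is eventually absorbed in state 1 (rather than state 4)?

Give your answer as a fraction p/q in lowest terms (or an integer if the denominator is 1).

Answer: 5/12

Derivation:
Let a_i = P(absorbed in 1 | start in state i).
Boundary conditions: a_1 = 1, a_4 = 0.
For each transient state i, a_i = sum_j P(i->j) * a_j:
  a_2 = 5/8*a_1 + 1/4*a_2 + 0*a_3 + 1/8*a_4
  a_3 = 0*a_1 + 3/8*a_2 + 1/4*a_3 + 3/8*a_4

Substituting a_1 = 1 and a_4 = 0, rearrange to (I - Q) a = r where r[i] = P(i -> 1):
  [3/4, 0] . (a_2, a_3) = 5/8
  [-3/8, 3/4] . (a_2, a_3) = 0

Solving yields:
  a_2 = 5/6
  a_3 = 5/12

Starting state is 3, so the absorption probability is a_3 = 5/12.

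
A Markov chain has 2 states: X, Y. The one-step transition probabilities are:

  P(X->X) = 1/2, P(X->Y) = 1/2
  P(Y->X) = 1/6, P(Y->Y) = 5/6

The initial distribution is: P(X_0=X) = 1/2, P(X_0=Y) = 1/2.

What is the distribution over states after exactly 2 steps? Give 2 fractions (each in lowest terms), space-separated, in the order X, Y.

Propagating the distribution step by step (d_{t+1} = d_t * P):
d_0 = (X=1/2, Y=1/2)
  d_1[X] = 1/2*1/2 + 1/2*1/6 = 1/3
  d_1[Y] = 1/2*1/2 + 1/2*5/6 = 2/3
d_1 = (X=1/3, Y=2/3)
  d_2[X] = 1/3*1/2 + 2/3*1/6 = 5/18
  d_2[Y] = 1/3*1/2 + 2/3*5/6 = 13/18
d_2 = (X=5/18, Y=13/18)

Answer: 5/18 13/18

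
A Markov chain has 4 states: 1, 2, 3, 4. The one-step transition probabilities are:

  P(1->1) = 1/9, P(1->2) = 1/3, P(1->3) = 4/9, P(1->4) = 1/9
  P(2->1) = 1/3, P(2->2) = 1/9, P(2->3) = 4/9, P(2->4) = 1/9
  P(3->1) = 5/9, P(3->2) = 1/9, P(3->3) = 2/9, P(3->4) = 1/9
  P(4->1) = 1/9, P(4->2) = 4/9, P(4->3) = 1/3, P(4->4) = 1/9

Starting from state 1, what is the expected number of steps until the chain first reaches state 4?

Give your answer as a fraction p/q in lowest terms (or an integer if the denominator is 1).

Let h_i = expected steps to first reach 4 from state i.
Boundary: h_4 = 0.
First-step equations for the other states:
  h_1 = 1 + 1/9*h_1 + 1/3*h_2 + 4/9*h_3 + 1/9*h_4
  h_2 = 1 + 1/3*h_1 + 1/9*h_2 + 4/9*h_3 + 1/9*h_4
  h_3 = 1 + 5/9*h_1 + 1/9*h_2 + 2/9*h_3 + 1/9*h_4

Substituting h_4 = 0 and rearranging gives the linear system (I - Q) h = 1:
  [8/9, -1/3, -4/9] . (h_1, h_2, h_3) = 1
  [-1/3, 8/9, -4/9] . (h_1, h_2, h_3) = 1
  [-5/9, -1/9, 7/9] . (h_1, h_2, h_3) = 1

Solving yields:
  h_1 = 9
  h_2 = 9
  h_3 = 9

Starting state is 1, so the expected hitting time is h_1 = 9.

Answer: 9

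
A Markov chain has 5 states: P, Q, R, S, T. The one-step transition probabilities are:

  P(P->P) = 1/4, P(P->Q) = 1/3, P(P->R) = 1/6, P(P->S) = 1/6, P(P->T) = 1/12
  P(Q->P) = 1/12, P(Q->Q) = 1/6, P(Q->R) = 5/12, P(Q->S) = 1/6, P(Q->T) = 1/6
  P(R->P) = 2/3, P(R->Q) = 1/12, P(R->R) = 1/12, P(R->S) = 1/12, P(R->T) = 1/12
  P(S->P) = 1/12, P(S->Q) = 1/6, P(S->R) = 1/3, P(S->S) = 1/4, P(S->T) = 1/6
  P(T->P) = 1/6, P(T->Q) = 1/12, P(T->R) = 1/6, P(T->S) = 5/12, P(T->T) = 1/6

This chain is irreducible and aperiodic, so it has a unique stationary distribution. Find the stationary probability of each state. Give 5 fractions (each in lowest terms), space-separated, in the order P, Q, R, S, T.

Answer: 6309/23302 4253/23302 5267/23302 2277/11651 2919/23302

Derivation:
The stationary distribution satisfies pi = pi * P, i.e.:
  pi_P = 1/4*pi_P + 1/12*pi_Q + 2/3*pi_R + 1/12*pi_S + 1/6*pi_T
  pi_Q = 1/3*pi_P + 1/6*pi_Q + 1/12*pi_R + 1/6*pi_S + 1/12*pi_T
  pi_R = 1/6*pi_P + 5/12*pi_Q + 1/12*pi_R + 1/3*pi_S + 1/6*pi_T
  pi_S = 1/6*pi_P + 1/6*pi_Q + 1/12*pi_R + 1/4*pi_S + 5/12*pi_T
  pi_T = 1/12*pi_P + 1/6*pi_Q + 1/12*pi_R + 1/6*pi_S + 1/6*pi_T
with normalization: pi_P + pi_Q + pi_R + pi_S + pi_T = 1.

Using the first 4 balance equations plus normalization, the linear system A*pi = b is:
  [-3/4, 1/12, 2/3, 1/12, 1/6] . pi = 0
  [1/3, -5/6, 1/12, 1/6, 1/12] . pi = 0
  [1/6, 5/12, -11/12, 1/3, 1/6] . pi = 0
  [1/6, 1/6, 1/12, -3/4, 5/12] . pi = 0
  [1, 1, 1, 1, 1] . pi = 1

Solving yields:
  pi_P = 6309/23302
  pi_Q = 4253/23302
  pi_R = 5267/23302
  pi_S = 2277/11651
  pi_T = 2919/23302

Verification (pi * P):
  6309/23302*1/4 + 4253/23302*1/12 + 5267/23302*2/3 + 2277/11651*1/12 + 2919/23302*1/6 = 6309/23302 = pi_P  (ok)
  6309/23302*1/3 + 4253/23302*1/6 + 5267/23302*1/12 + 2277/11651*1/6 + 2919/23302*1/12 = 4253/23302 = pi_Q  (ok)
  6309/23302*1/6 + 4253/23302*5/12 + 5267/23302*1/12 + 2277/11651*1/3 + 2919/23302*1/6 = 5267/23302 = pi_R  (ok)
  6309/23302*1/6 + 4253/23302*1/6 + 5267/23302*1/12 + 2277/11651*1/4 + 2919/23302*5/12 = 2277/11651 = pi_S  (ok)
  6309/23302*1/12 + 4253/23302*1/6 + 5267/23302*1/12 + 2277/11651*1/6 + 2919/23302*1/6 = 2919/23302 = pi_T  (ok)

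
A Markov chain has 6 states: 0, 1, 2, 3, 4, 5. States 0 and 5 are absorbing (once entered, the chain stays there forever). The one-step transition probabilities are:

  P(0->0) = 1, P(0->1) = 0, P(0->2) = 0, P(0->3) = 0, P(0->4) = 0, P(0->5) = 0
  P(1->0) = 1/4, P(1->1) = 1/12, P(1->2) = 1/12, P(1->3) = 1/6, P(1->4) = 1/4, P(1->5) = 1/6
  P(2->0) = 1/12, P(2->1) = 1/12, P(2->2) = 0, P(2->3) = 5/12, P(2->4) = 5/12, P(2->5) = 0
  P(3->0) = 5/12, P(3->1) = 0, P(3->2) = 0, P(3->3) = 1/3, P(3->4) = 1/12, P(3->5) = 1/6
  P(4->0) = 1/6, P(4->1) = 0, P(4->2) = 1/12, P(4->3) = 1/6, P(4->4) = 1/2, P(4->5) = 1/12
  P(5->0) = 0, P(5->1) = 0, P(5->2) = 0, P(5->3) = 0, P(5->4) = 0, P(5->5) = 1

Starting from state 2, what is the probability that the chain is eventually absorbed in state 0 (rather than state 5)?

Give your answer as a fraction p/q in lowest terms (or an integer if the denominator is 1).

Let a_i = P(absorbed in 0 | start in state i).
Boundary conditions: a_0 = 1, a_5 = 0.
For each transient state i, a_i = sum_j P(i->j) * a_j:
  a_1 = 1/4*a_0 + 1/12*a_1 + 1/12*a_2 + 1/6*a_3 + 1/4*a_4 + 1/6*a_5
  a_2 = 1/12*a_0 + 1/12*a_1 + 0*a_2 + 5/12*a_3 + 5/12*a_4 + 0*a_5
  a_3 = 5/12*a_0 + 0*a_1 + 0*a_2 + 1/3*a_3 + 1/12*a_4 + 1/6*a_5
  a_4 = 1/6*a_0 + 0*a_1 + 1/12*a_2 + 1/6*a_3 + 1/2*a_4 + 1/12*a_5

Substituting a_0 = 1 and a_5 = 0, rearrange to (I - Q) a = r where r[i] = P(i -> 0):
  [11/12, -1/12, -1/6, -1/4] . (a_1, a_2, a_3, a_4) = 1/4
  [-1/12, 1, -5/12, -5/12] . (a_1, a_2, a_3, a_4) = 1/12
  [0, 0, 2/3, -1/12] . (a_1, a_2, a_3, a_4) = 5/12
  [0, -1/12, -1/6, 1/2] . (a_1, a_2, a_3, a_4) = 1/6

Solving yields:
  a_1 = 1204/1835
  a_2 = 3976/5505
  a_3 = 3916/5505
  a_4 = 3803/5505

Starting state is 2, so the absorption probability is a_2 = 3976/5505.

Answer: 3976/5505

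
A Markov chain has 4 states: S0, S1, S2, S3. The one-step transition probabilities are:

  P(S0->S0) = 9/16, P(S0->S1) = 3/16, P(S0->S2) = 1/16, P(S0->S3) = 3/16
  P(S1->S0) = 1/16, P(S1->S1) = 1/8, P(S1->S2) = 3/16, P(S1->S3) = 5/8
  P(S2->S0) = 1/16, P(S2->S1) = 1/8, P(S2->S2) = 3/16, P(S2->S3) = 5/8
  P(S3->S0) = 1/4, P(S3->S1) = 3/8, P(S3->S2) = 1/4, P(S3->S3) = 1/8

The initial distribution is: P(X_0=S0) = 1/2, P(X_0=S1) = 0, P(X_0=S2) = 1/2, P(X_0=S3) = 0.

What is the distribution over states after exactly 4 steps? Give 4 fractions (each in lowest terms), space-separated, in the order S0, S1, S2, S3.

Answer: 34141/131072 15061/65536 23155/131072 21827/65536

Derivation:
Propagating the distribution step by step (d_{t+1} = d_t * P):
d_0 = (S0=1/2, S1=0, S2=1/2, S3=0)
  d_1[S0] = 1/2*9/16 + 0*1/16 + 1/2*1/16 + 0*1/4 = 5/16
  d_1[S1] = 1/2*3/16 + 0*1/8 + 1/2*1/8 + 0*3/8 = 5/32
  d_1[S2] = 1/2*1/16 + 0*3/16 + 1/2*3/16 + 0*1/4 = 1/8
  d_1[S3] = 1/2*3/16 + 0*5/8 + 1/2*5/8 + 0*1/8 = 13/32
d_1 = (S0=5/16, S1=5/32, S2=1/8, S3=13/32)
  d_2[S0] = 5/16*9/16 + 5/32*1/16 + 1/8*1/16 + 13/32*1/4 = 151/512
  d_2[S1] = 5/16*3/16 + 5/32*1/8 + 1/8*1/8 + 13/32*3/8 = 63/256
  d_2[S2] = 5/16*1/16 + 5/32*3/16 + 1/8*3/16 + 13/32*1/4 = 89/512
  d_2[S3] = 5/16*3/16 + 5/32*5/8 + 1/8*5/8 + 13/32*1/8 = 73/256
d_2 = (S0=151/512, S1=63/256, S2=89/512, S3=73/256)
  d_3[S0] = 151/512*9/16 + 63/256*1/16 + 89/512*1/16 + 73/256*1/4 = 1079/4096
  d_3[S1] = 151/512*3/16 + 63/256*1/8 + 89/512*1/8 + 73/256*3/8 = 1759/8192
  d_3[S2] = 151/512*1/16 + 63/256*3/16 + 89/512*3/16 + 73/256*1/4 = 345/2048
  d_3[S3] = 151/512*3/16 + 63/256*5/8 + 89/512*5/8 + 73/256*1/8 = 2895/8192
d_3 = (S0=1079/4096, S1=1759/8192, S2=345/2048, S3=2895/8192)
  d_4[S0] = 1079/4096*9/16 + 1759/8192*1/16 + 345/2048*1/16 + 2895/8192*1/4 = 34141/131072
  d_4[S1] = 1079/4096*3/16 + 1759/8192*1/8 + 345/2048*1/8 + 2895/8192*3/8 = 15061/65536
  d_4[S2] = 1079/4096*1/16 + 1759/8192*3/16 + 345/2048*3/16 + 2895/8192*1/4 = 23155/131072
  d_4[S3] = 1079/4096*3/16 + 1759/8192*5/8 + 345/2048*5/8 + 2895/8192*1/8 = 21827/65536
d_4 = (S0=34141/131072, S1=15061/65536, S2=23155/131072, S3=21827/65536)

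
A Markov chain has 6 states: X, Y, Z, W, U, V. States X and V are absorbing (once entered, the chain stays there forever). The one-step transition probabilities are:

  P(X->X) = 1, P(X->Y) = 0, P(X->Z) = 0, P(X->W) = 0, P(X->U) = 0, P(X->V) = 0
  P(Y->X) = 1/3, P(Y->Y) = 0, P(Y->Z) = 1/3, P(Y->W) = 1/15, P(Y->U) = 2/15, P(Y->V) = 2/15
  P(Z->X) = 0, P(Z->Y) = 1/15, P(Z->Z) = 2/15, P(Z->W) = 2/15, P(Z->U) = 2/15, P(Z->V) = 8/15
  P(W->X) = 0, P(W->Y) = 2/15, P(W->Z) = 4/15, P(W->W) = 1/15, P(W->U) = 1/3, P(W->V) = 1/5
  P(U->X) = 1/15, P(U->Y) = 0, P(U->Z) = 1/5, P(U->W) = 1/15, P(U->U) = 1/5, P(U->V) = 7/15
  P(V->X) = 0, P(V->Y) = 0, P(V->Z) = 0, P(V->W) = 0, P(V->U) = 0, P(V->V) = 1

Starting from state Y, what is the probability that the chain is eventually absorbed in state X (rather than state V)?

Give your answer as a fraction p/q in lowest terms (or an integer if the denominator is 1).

Let a_i = P(absorbed in X | start in state i).
Boundary conditions: a_X = 1, a_V = 0.
For each transient state i, a_i = sum_j P(i->j) * a_j:
  a_Y = 1/3*a_X + 0*a_Y + 1/3*a_Z + 1/15*a_W + 2/15*a_U + 2/15*a_V
  a_Z = 0*a_X + 1/15*a_Y + 2/15*a_Z + 2/15*a_W + 2/15*a_U + 8/15*a_V
  a_W = 0*a_X + 2/15*a_Y + 4/15*a_Z + 1/15*a_W + 1/3*a_U + 1/5*a_V
  a_U = 1/15*a_X + 0*a_Y + 1/5*a_Z + 1/15*a_W + 1/5*a_U + 7/15*a_V

Substituting a_X = 1 and a_V = 0, rearrange to (I - Q) a = r where r[i] = P(i -> X):
  [1, -1/3, -1/15, -2/15] . (a_Y, a_Z, a_W, a_U) = 1/3
  [-1/15, 13/15, -2/15, -2/15] . (a_Y, a_Z, a_W, a_U) = 0
  [-2/15, -4/15, 14/15, -1/3] . (a_Y, a_Z, a_W, a_U) = 0
  [0, -1/5, -1/15, 4/5] . (a_Y, a_Z, a_W, a_U) = 1/15

Solving yields:
  a_Y = 10116/26909
  a_Z = 1682/26909
  a_W = 2965/26909
  a_U = 2910/26909

Starting state is Y, so the absorption probability is a_Y = 10116/26909.

Answer: 10116/26909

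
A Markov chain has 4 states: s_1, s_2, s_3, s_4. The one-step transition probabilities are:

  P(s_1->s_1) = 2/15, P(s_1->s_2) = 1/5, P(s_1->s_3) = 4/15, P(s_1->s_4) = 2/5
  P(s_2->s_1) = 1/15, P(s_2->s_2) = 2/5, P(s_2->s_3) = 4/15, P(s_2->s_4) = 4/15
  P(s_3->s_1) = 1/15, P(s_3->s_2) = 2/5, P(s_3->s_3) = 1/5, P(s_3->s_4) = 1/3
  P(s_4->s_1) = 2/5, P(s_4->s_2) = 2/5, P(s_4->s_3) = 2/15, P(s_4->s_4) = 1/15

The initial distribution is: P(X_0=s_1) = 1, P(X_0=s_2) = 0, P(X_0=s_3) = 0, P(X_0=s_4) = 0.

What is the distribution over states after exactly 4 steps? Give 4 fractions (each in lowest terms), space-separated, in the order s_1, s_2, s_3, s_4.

Propagating the distribution step by step (d_{t+1} = d_t * P):
d_0 = (s_1=1, s_2=0, s_3=0, s_4=0)
  d_1[s_1] = 1*2/15 + 0*1/15 + 0*1/15 + 0*2/5 = 2/15
  d_1[s_2] = 1*1/5 + 0*2/5 + 0*2/5 + 0*2/5 = 1/5
  d_1[s_3] = 1*4/15 + 0*4/15 + 0*1/5 + 0*2/15 = 4/15
  d_1[s_4] = 1*2/5 + 0*4/15 + 0*1/3 + 0*1/15 = 2/5
d_1 = (s_1=2/15, s_2=1/5, s_3=4/15, s_4=2/5)
  d_2[s_1] = 2/15*2/15 + 1/5*1/15 + 4/15*1/15 + 2/5*2/5 = 47/225
  d_2[s_2] = 2/15*1/5 + 1/5*2/5 + 4/15*2/5 + 2/5*2/5 = 28/75
  d_2[s_3] = 2/15*4/15 + 1/5*4/15 + 4/15*1/5 + 2/5*2/15 = 44/225
  d_2[s_4] = 2/15*2/5 + 1/5*4/15 + 4/15*1/3 + 2/5*1/15 = 2/9
d_2 = (s_1=47/225, s_2=28/75, s_3=44/225, s_4=2/9)
  d_3[s_1] = 47/225*2/15 + 28/75*1/15 + 44/225*1/15 + 2/9*2/5 = 58/375
  d_3[s_2] = 47/225*1/5 + 28/75*2/5 + 44/225*2/5 + 2/9*2/5 = 403/1125
  d_3[s_3] = 47/225*4/15 + 28/75*4/15 + 44/225*1/5 + 2/9*2/15 = 28/125
  d_3[s_4] = 47/225*2/5 + 28/75*4/15 + 44/225*1/3 + 2/9*1/15 = 296/1125
d_3 = (s_1=58/375, s_2=403/1125, s_3=28/125, s_4=296/1125)
  d_4[s_1] = 58/375*2/15 + 403/1125*1/15 + 28/125*1/15 + 296/1125*2/5 = 2779/16875
  d_4[s_2] = 58/375*1/5 + 403/1125*2/5 + 28/125*2/5 + 296/1125*2/5 = 692/1875
  d_4[s_3] = 58/375*4/15 + 403/1125*4/15 + 28/125*1/5 + 296/1125*2/15 = 3656/16875
  d_4[s_4] = 58/375*2/5 + 403/1125*4/15 + 28/125*1/3 + 296/1125*1/15 = 156/625
d_4 = (s_1=2779/16875, s_2=692/1875, s_3=3656/16875, s_4=156/625)

Answer: 2779/16875 692/1875 3656/16875 156/625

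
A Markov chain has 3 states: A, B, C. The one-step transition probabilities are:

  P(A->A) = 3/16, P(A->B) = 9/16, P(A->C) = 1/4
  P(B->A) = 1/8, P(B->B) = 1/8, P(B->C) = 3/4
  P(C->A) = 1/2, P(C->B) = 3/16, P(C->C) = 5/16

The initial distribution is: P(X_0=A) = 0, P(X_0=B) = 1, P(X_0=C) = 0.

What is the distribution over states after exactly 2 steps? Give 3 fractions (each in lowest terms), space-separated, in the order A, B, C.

Answer: 53/128 29/128 23/64

Derivation:
Propagating the distribution step by step (d_{t+1} = d_t * P):
d_0 = (A=0, B=1, C=0)
  d_1[A] = 0*3/16 + 1*1/8 + 0*1/2 = 1/8
  d_1[B] = 0*9/16 + 1*1/8 + 0*3/16 = 1/8
  d_1[C] = 0*1/4 + 1*3/4 + 0*5/16 = 3/4
d_1 = (A=1/8, B=1/8, C=3/4)
  d_2[A] = 1/8*3/16 + 1/8*1/8 + 3/4*1/2 = 53/128
  d_2[B] = 1/8*9/16 + 1/8*1/8 + 3/4*3/16 = 29/128
  d_2[C] = 1/8*1/4 + 1/8*3/4 + 3/4*5/16 = 23/64
d_2 = (A=53/128, B=29/128, C=23/64)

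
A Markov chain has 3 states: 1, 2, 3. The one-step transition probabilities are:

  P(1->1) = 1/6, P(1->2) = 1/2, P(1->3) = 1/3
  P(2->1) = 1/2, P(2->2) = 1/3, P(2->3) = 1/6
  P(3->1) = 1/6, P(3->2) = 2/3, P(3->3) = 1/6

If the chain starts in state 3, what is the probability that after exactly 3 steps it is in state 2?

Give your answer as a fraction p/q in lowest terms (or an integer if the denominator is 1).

Answer: 25/54

Derivation:
Computing P^3 by repeated multiplication:
P^1 =
  1: [1/6, 1/2, 1/3]
  2: [1/2, 1/3, 1/6]
  3: [1/6, 2/3, 1/6]
P^2 =
  1: [1/3, 17/36, 7/36]
  2: [5/18, 17/36, 1/4]
  3: [7/18, 5/12, 7/36]
P^3 =
  1: [35/108, 49/108, 2/9]
  2: [35/108, 25/54, 23/108]
  3: [11/36, 25/54, 25/108]

(P^3)[3 -> 2] = 25/54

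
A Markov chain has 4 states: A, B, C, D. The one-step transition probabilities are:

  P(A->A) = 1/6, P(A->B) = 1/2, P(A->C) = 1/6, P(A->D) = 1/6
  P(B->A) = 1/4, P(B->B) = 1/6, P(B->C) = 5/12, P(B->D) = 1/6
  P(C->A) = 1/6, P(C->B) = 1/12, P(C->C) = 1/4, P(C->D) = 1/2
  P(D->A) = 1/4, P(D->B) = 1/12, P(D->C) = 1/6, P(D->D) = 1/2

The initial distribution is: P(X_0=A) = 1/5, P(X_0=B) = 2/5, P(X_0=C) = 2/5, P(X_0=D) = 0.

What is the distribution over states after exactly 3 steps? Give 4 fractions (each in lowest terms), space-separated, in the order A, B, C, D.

Answer: 17/80 89/480 67/288 133/360

Derivation:
Propagating the distribution step by step (d_{t+1} = d_t * P):
d_0 = (A=1/5, B=2/5, C=2/5, D=0)
  d_1[A] = 1/5*1/6 + 2/5*1/4 + 2/5*1/6 + 0*1/4 = 1/5
  d_1[B] = 1/5*1/2 + 2/5*1/6 + 2/5*1/12 + 0*1/12 = 1/5
  d_1[C] = 1/5*1/6 + 2/5*5/12 + 2/5*1/4 + 0*1/6 = 3/10
  d_1[D] = 1/5*1/6 + 2/5*1/6 + 2/5*1/2 + 0*1/2 = 3/10
d_1 = (A=1/5, B=1/5, C=3/10, D=3/10)
  d_2[A] = 1/5*1/6 + 1/5*1/4 + 3/10*1/6 + 3/10*1/4 = 5/24
  d_2[B] = 1/5*1/2 + 1/5*1/6 + 3/10*1/12 + 3/10*1/12 = 11/60
  d_2[C] = 1/5*1/6 + 1/5*5/12 + 3/10*1/4 + 3/10*1/6 = 29/120
  d_2[D] = 1/5*1/6 + 1/5*1/6 + 3/10*1/2 + 3/10*1/2 = 11/30
d_2 = (A=5/24, B=11/60, C=29/120, D=11/30)
  d_3[A] = 5/24*1/6 + 11/60*1/4 + 29/120*1/6 + 11/30*1/4 = 17/80
  d_3[B] = 5/24*1/2 + 11/60*1/6 + 29/120*1/12 + 11/30*1/12 = 89/480
  d_3[C] = 5/24*1/6 + 11/60*5/12 + 29/120*1/4 + 11/30*1/6 = 67/288
  d_3[D] = 5/24*1/6 + 11/60*1/6 + 29/120*1/2 + 11/30*1/2 = 133/360
d_3 = (A=17/80, B=89/480, C=67/288, D=133/360)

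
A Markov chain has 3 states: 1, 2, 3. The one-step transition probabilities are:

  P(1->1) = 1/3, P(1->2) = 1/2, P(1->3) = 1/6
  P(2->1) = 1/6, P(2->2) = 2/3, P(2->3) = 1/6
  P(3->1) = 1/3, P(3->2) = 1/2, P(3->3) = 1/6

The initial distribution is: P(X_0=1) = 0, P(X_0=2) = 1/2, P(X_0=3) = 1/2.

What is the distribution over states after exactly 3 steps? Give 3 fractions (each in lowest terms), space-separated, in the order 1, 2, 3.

Propagating the distribution step by step (d_{t+1} = d_t * P):
d_0 = (1=0, 2=1/2, 3=1/2)
  d_1[1] = 0*1/3 + 1/2*1/6 + 1/2*1/3 = 1/4
  d_1[2] = 0*1/2 + 1/2*2/3 + 1/2*1/2 = 7/12
  d_1[3] = 0*1/6 + 1/2*1/6 + 1/2*1/6 = 1/6
d_1 = (1=1/4, 2=7/12, 3=1/6)
  d_2[1] = 1/4*1/3 + 7/12*1/6 + 1/6*1/3 = 17/72
  d_2[2] = 1/4*1/2 + 7/12*2/3 + 1/6*1/2 = 43/72
  d_2[3] = 1/4*1/6 + 7/12*1/6 + 1/6*1/6 = 1/6
d_2 = (1=17/72, 2=43/72, 3=1/6)
  d_3[1] = 17/72*1/3 + 43/72*1/6 + 1/6*1/3 = 101/432
  d_3[2] = 17/72*1/2 + 43/72*2/3 + 1/6*1/2 = 259/432
  d_3[3] = 17/72*1/6 + 43/72*1/6 + 1/6*1/6 = 1/6
d_3 = (1=101/432, 2=259/432, 3=1/6)

Answer: 101/432 259/432 1/6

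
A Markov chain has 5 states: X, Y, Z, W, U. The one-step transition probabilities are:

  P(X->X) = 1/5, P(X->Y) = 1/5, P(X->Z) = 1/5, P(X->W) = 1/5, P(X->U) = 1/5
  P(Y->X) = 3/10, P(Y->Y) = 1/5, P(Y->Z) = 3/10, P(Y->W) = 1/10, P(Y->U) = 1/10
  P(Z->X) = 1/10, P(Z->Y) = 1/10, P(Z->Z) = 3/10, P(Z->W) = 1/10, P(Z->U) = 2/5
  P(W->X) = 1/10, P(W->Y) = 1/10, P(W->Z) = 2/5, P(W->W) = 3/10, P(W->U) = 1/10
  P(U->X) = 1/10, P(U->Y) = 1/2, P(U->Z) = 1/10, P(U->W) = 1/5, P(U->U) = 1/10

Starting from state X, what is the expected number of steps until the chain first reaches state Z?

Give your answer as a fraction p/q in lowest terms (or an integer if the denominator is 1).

Answer: 295/73

Derivation:
Let h_i = expected steps to first reach Z from state i.
Boundary: h_Z = 0.
First-step equations for the other states:
  h_X = 1 + 1/5*h_X + 1/5*h_Y + 1/5*h_Z + 1/5*h_W + 1/5*h_U
  h_Y = 1 + 3/10*h_X + 1/5*h_Y + 3/10*h_Z + 1/10*h_W + 1/10*h_U
  h_W = 1 + 1/10*h_X + 1/10*h_Y + 2/5*h_Z + 3/10*h_W + 1/10*h_U
  h_U = 1 + 1/10*h_X + 1/2*h_Y + 1/10*h_Z + 1/5*h_W + 1/10*h_U

Substituting h_Z = 0 and rearranging gives the linear system (I - Q) h = 1:
  [4/5, -1/5, -1/5, -1/5] . (h_X, h_Y, h_W, h_U) = 1
  [-3/10, 4/5, -1/10, -1/10] . (h_X, h_Y, h_W, h_U) = 1
  [-1/10, -1/10, 7/10, -1/10] . (h_X, h_Y, h_W, h_U) = 1
  [-1/10, -1/2, -1/5, 9/10] . (h_X, h_Y, h_W, h_U) = 1

Solving yields:
  h_X = 295/73
  h_Y = 270/73
  h_W = 230/73
  h_U = 315/73

Starting state is X, so the expected hitting time is h_X = 295/73.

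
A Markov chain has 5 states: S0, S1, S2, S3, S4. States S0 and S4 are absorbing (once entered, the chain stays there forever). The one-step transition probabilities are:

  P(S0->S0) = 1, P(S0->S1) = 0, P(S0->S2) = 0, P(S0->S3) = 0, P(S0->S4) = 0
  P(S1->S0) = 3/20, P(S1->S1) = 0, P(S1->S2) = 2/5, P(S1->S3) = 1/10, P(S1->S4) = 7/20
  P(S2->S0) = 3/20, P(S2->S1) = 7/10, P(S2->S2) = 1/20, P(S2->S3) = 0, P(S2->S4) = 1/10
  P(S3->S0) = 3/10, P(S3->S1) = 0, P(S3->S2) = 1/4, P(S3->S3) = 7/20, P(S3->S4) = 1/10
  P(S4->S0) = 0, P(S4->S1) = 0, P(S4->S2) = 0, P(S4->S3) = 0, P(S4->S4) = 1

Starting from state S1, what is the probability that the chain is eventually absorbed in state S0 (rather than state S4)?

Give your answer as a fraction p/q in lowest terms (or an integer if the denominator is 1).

Answer: 69/176

Derivation:
Let a_i = P(absorbed in S0 | start in state i).
Boundary conditions: a_S0 = 1, a_S4 = 0.
For each transient state i, a_i = sum_j P(i->j) * a_j:
  a_S1 = 3/20*a_S0 + 0*a_S1 + 2/5*a_S2 + 1/10*a_S3 + 7/20*a_S4
  a_S2 = 3/20*a_S0 + 7/10*a_S1 + 1/20*a_S2 + 0*a_S3 + 1/10*a_S4
  a_S3 = 3/10*a_S0 + 0*a_S1 + 1/4*a_S2 + 7/20*a_S3 + 1/10*a_S4

Substituting a_S0 = 1 and a_S4 = 0, rearrange to (I - Q) a = r where r[i] = P(i -> S0):
  [1, -2/5, -1/10] . (a_S1, a_S2, a_S3) = 3/20
  [-7/10, 19/20, 0] . (a_S1, a_S2, a_S3) = 3/20
  [0, -1/4, 13/20] . (a_S1, a_S2, a_S3) = 3/10

Solving yields:
  a_S1 = 69/176
  a_S2 = 747/1672
  a_S3 = 1059/1672

Starting state is S1, so the absorption probability is a_S1 = 69/176.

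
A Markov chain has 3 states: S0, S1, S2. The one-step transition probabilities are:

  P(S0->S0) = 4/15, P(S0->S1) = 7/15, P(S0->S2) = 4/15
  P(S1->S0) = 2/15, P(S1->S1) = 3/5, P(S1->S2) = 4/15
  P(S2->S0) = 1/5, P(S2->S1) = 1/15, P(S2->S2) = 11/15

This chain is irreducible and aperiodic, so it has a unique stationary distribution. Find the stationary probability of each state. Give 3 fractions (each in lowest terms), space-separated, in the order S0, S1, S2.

The stationary distribution satisfies pi = pi * P, i.e.:
  pi_S0 = 4/15*pi_S0 + 2/15*pi_S1 + 1/5*pi_S2
  pi_S1 = 7/15*pi_S0 + 3/5*pi_S1 + 1/15*pi_S2
  pi_S2 = 4/15*pi_S0 + 4/15*pi_S1 + 11/15*pi_S2
with normalization: pi_S0 + pi_S1 + pi_S2 = 1.

Using the first 2 balance equations plus normalization, the linear system A*pi = b is:
  [-11/15, 2/15, 1/5] . pi = 0
  [7/15, -2/5, 1/15] . pi = 0
  [1, 1, 1] . pi = 1

Solving yields:
  pi_S0 = 5/26
  pi_S1 = 4/13
  pi_S2 = 1/2

Verification (pi * P):
  5/26*4/15 + 4/13*2/15 + 1/2*1/5 = 5/26 = pi_S0  (ok)
  5/26*7/15 + 4/13*3/5 + 1/2*1/15 = 4/13 = pi_S1  (ok)
  5/26*4/15 + 4/13*4/15 + 1/2*11/15 = 1/2 = pi_S2  (ok)

Answer: 5/26 4/13 1/2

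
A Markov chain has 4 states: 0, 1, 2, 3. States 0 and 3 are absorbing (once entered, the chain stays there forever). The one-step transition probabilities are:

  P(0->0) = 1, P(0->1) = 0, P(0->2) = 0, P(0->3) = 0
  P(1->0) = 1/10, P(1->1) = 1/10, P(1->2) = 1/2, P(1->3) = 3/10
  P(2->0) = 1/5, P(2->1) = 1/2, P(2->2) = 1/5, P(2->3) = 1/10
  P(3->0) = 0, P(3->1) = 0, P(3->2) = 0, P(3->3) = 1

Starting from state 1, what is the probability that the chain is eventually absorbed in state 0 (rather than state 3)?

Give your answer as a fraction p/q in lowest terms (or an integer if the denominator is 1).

Answer: 18/47

Derivation:
Let a_i = P(absorbed in 0 | start in state i).
Boundary conditions: a_0 = 1, a_3 = 0.
For each transient state i, a_i = sum_j P(i->j) * a_j:
  a_1 = 1/10*a_0 + 1/10*a_1 + 1/2*a_2 + 3/10*a_3
  a_2 = 1/5*a_0 + 1/2*a_1 + 1/5*a_2 + 1/10*a_3

Substituting a_0 = 1 and a_3 = 0, rearrange to (I - Q) a = r where r[i] = P(i -> 0):
  [9/10, -1/2] . (a_1, a_2) = 1/10
  [-1/2, 4/5] . (a_1, a_2) = 1/5

Solving yields:
  a_1 = 18/47
  a_2 = 23/47

Starting state is 1, so the absorption probability is a_1 = 18/47.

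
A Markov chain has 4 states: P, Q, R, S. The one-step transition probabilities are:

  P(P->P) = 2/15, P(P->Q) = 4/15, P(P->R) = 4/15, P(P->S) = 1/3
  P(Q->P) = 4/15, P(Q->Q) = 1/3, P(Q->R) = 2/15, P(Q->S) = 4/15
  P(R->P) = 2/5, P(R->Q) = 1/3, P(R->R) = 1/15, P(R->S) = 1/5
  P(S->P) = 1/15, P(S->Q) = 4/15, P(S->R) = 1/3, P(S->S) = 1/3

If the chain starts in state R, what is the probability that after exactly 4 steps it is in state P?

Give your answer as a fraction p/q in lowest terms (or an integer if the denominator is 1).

Computing P^4 by repeated multiplication:
P^1 =
  P: [2/15, 4/15, 4/15, 1/3]
  Q: [4/15, 1/3, 2/15, 4/15]
  R: [2/5, 1/3, 1/15, 1/5]
  S: [1/15, 4/15, 1/3, 1/3]
P^2 =
  P: [49/225, 68/225, 1/5, 7/25]
  Q: [44/225, 67/225, 16/75, 22/75]
  R: [41/225, 22/75, 2/9, 68/225]
  S: [53/225, 23/75, 14/75, 61/225]
P^3 =
  P: [703/3375, 1013/3375, 692/3375, 967/3375]
  Q: [142/675, 203/675, 688/3375, 962/3375]
  R: [238/1125, 1016/3375, 686/3375, 959/3375]
  S: [139/675, 337/1125, 697/3375, 36/125]
P^4 =
  P: [10577/50625, 3041/10125, 691/3375, 4826/16875]
  Q: [2114/10125, 15203/50625, 128/625, 4828/16875]
  R: [10567/50625, 15202/50625, 10369/50625, 4829/16875]
  S: [10588/50625, 15208/50625, 1151/5625, 2894/10125]

(P^4)[R -> P] = 10567/50625

Answer: 10567/50625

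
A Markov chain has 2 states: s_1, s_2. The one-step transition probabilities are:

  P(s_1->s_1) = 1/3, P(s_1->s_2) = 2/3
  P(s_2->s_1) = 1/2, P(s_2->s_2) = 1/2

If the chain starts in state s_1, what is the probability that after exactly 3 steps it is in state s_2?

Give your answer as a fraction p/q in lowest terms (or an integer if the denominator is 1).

Computing P^3 by repeated multiplication:
P^1 =
  s_1: [1/3, 2/3]
  s_2: [1/2, 1/2]
P^2 =
  s_1: [4/9, 5/9]
  s_2: [5/12, 7/12]
P^3 =
  s_1: [23/54, 31/54]
  s_2: [31/72, 41/72]

(P^3)[s_1 -> s_2] = 31/54

Answer: 31/54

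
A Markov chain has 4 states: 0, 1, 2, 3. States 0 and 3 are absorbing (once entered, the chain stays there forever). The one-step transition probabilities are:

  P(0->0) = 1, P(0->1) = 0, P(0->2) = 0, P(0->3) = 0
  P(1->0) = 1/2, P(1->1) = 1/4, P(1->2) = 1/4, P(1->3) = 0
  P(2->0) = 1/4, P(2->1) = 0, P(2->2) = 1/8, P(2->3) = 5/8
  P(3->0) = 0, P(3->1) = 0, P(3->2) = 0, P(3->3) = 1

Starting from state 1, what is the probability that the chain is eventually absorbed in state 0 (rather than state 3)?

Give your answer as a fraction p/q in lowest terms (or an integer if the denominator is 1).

Answer: 16/21

Derivation:
Let a_i = P(absorbed in 0 | start in state i).
Boundary conditions: a_0 = 1, a_3 = 0.
For each transient state i, a_i = sum_j P(i->j) * a_j:
  a_1 = 1/2*a_0 + 1/4*a_1 + 1/4*a_2 + 0*a_3
  a_2 = 1/4*a_0 + 0*a_1 + 1/8*a_2 + 5/8*a_3

Substituting a_0 = 1 and a_3 = 0, rearrange to (I - Q) a = r where r[i] = P(i -> 0):
  [3/4, -1/4] . (a_1, a_2) = 1/2
  [0, 7/8] . (a_1, a_2) = 1/4

Solving yields:
  a_1 = 16/21
  a_2 = 2/7

Starting state is 1, so the absorption probability is a_1 = 16/21.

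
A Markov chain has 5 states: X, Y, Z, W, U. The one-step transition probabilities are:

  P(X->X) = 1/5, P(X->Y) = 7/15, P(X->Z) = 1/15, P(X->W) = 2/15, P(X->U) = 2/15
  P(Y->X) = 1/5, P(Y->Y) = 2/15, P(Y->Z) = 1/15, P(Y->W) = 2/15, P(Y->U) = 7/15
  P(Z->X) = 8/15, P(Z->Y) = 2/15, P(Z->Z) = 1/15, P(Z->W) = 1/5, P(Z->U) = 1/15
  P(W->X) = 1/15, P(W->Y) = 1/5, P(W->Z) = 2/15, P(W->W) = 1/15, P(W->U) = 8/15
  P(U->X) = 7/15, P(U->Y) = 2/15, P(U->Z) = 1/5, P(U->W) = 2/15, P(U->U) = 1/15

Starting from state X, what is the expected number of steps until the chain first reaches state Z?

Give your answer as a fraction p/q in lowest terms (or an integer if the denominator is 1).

Let h_i = expected steps to first reach Z from state i.
Boundary: h_Z = 0.
First-step equations for the other states:
  h_X = 1 + 1/5*h_X + 7/15*h_Y + 1/15*h_Z + 2/15*h_W + 2/15*h_U
  h_Y = 1 + 1/5*h_X + 2/15*h_Y + 1/15*h_Z + 2/15*h_W + 7/15*h_U
  h_W = 1 + 1/15*h_X + 1/5*h_Y + 2/15*h_Z + 1/15*h_W + 8/15*h_U
  h_U = 1 + 7/15*h_X + 2/15*h_Y + 1/5*h_Z + 2/15*h_W + 1/15*h_U

Substituting h_Z = 0 and rearranging gives the linear system (I - Q) h = 1:
  [4/5, -7/15, -2/15, -2/15] . (h_X, h_Y, h_W, h_U) = 1
  [-1/5, 13/15, -2/15, -7/15] . (h_X, h_Y, h_W, h_U) = 1
  [-1/15, -1/5, 14/15, -8/15] . (h_X, h_Y, h_W, h_U) = 1
  [-7/15, -2/15, -2/15, 14/15] . (h_X, h_Y, h_W, h_U) = 1

Solving yields:
  h_X = 8280/901
  h_Y = 8040/901
  h_W = 14925/1802
  h_U = 7320/901

Starting state is X, so the expected hitting time is h_X = 8280/901.

Answer: 8280/901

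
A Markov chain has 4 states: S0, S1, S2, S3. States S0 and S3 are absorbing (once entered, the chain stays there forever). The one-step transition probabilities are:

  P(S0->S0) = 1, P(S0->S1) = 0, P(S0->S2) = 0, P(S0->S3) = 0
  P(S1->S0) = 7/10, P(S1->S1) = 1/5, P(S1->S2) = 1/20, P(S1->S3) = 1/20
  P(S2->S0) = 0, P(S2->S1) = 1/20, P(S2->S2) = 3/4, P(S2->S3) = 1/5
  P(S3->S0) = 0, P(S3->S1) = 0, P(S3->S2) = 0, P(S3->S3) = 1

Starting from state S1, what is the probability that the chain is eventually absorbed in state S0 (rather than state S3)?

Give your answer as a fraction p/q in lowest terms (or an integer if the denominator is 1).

Let a_i = P(absorbed in S0 | start in state i).
Boundary conditions: a_S0 = 1, a_S3 = 0.
For each transient state i, a_i = sum_j P(i->j) * a_j:
  a_S1 = 7/10*a_S0 + 1/5*a_S1 + 1/20*a_S2 + 1/20*a_S3
  a_S2 = 0*a_S0 + 1/20*a_S1 + 3/4*a_S2 + 1/5*a_S3

Substituting a_S0 = 1 and a_S3 = 0, rearrange to (I - Q) a = r where r[i] = P(i -> S0):
  [4/5, -1/20] . (a_S1, a_S2) = 7/10
  [-1/20, 1/4] . (a_S1, a_S2) = 0

Solving yields:
  a_S1 = 70/79
  a_S2 = 14/79

Starting state is S1, so the absorption probability is a_S1 = 70/79.

Answer: 70/79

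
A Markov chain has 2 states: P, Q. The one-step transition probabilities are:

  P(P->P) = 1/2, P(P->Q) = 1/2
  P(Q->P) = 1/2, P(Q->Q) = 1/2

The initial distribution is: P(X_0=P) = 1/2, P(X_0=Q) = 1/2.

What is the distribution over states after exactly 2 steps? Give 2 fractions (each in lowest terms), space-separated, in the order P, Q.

Propagating the distribution step by step (d_{t+1} = d_t * P):
d_0 = (P=1/2, Q=1/2)
  d_1[P] = 1/2*1/2 + 1/2*1/2 = 1/2
  d_1[Q] = 1/2*1/2 + 1/2*1/2 = 1/2
d_1 = (P=1/2, Q=1/2)
  d_2[P] = 1/2*1/2 + 1/2*1/2 = 1/2
  d_2[Q] = 1/2*1/2 + 1/2*1/2 = 1/2
d_2 = (P=1/2, Q=1/2)

Answer: 1/2 1/2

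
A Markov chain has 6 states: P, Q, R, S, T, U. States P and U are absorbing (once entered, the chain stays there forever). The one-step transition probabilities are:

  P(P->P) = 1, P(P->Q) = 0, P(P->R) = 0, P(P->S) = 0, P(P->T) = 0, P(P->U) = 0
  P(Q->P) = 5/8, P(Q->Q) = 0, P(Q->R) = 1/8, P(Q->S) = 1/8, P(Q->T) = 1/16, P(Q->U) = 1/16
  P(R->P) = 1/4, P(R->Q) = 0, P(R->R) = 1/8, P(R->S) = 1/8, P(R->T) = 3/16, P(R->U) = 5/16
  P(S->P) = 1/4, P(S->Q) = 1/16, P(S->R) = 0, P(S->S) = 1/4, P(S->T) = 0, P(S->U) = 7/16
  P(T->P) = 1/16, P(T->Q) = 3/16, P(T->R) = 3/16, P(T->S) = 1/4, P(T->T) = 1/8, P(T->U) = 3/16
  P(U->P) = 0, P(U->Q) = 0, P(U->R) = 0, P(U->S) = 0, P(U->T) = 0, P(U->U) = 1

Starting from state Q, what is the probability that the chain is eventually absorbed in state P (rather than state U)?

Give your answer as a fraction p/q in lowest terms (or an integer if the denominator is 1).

Let a_i = P(absorbed in P | start in state i).
Boundary conditions: a_P = 1, a_U = 0.
For each transient state i, a_i = sum_j P(i->j) * a_j:
  a_Q = 5/8*a_P + 0*a_Q + 1/8*a_R + 1/8*a_S + 1/16*a_T + 1/16*a_U
  a_R = 1/4*a_P + 0*a_Q + 1/8*a_R + 1/8*a_S + 3/16*a_T + 5/16*a_U
  a_S = 1/4*a_P + 1/16*a_Q + 0*a_R + 1/4*a_S + 0*a_T + 7/16*a_U
  a_T = 1/16*a_P + 3/16*a_Q + 3/16*a_R + 1/4*a_S + 1/8*a_T + 3/16*a_U

Substituting a_P = 1 and a_U = 0, rearrange to (I - Q) a = r where r[i] = P(i -> P):
  [1, -1/8, -1/8, -1/16] . (a_Q, a_R, a_S, a_T) = 5/8
  [0, 7/8, -1/8, -3/16] . (a_Q, a_R, a_S, a_T) = 1/4
  [-1/16, 0, 3/4, 0] . (a_Q, a_R, a_S, a_T) = 1/4
  [-3/16, -3/16, -1/4, 7/8] . (a_Q, a_R, a_S, a_T) = 1/16

Solving yields:
  a_Q = 2186/2889
  a_R = 3785/8667
  a_S = 6871/17334
  a_T = 3817/8667

Starting state is Q, so the absorption probability is a_Q = 2186/2889.

Answer: 2186/2889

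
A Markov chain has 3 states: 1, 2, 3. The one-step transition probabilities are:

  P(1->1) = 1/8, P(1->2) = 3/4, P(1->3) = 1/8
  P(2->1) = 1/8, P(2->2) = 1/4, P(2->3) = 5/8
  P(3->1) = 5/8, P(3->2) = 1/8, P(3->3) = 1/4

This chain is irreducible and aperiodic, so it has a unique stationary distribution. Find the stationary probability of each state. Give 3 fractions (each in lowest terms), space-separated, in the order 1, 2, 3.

Answer: 31/104 37/104 9/26

Derivation:
The stationary distribution satisfies pi = pi * P, i.e.:
  pi_1 = 1/8*pi_1 + 1/8*pi_2 + 5/8*pi_3
  pi_2 = 3/4*pi_1 + 1/4*pi_2 + 1/8*pi_3
  pi_3 = 1/8*pi_1 + 5/8*pi_2 + 1/4*pi_3
with normalization: pi_1 + pi_2 + pi_3 = 1.

Using the first 2 balance equations plus normalization, the linear system A*pi = b is:
  [-7/8, 1/8, 5/8] . pi = 0
  [3/4, -3/4, 1/8] . pi = 0
  [1, 1, 1] . pi = 1

Solving yields:
  pi_1 = 31/104
  pi_2 = 37/104
  pi_3 = 9/26

Verification (pi * P):
  31/104*1/8 + 37/104*1/8 + 9/26*5/8 = 31/104 = pi_1  (ok)
  31/104*3/4 + 37/104*1/4 + 9/26*1/8 = 37/104 = pi_2  (ok)
  31/104*1/8 + 37/104*5/8 + 9/26*1/4 = 9/26 = pi_3  (ok)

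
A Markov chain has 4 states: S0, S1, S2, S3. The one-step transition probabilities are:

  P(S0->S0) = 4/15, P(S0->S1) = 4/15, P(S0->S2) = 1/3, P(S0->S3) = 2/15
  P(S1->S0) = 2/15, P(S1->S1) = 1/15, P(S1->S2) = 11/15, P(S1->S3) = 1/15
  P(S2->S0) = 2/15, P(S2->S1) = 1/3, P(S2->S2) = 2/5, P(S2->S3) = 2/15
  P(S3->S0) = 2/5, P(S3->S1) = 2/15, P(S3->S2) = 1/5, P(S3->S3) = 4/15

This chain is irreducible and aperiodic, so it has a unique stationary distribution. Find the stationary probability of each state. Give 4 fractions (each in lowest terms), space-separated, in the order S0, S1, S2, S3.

Answer: 155/792 733/3168 173/396 431/3168

Derivation:
The stationary distribution satisfies pi = pi * P, i.e.:
  pi_S0 = 4/15*pi_S0 + 2/15*pi_S1 + 2/15*pi_S2 + 2/5*pi_S3
  pi_S1 = 4/15*pi_S0 + 1/15*pi_S1 + 1/3*pi_S2 + 2/15*pi_S3
  pi_S2 = 1/3*pi_S0 + 11/15*pi_S1 + 2/5*pi_S2 + 1/5*pi_S3
  pi_S3 = 2/15*pi_S0 + 1/15*pi_S1 + 2/15*pi_S2 + 4/15*pi_S3
with normalization: pi_S0 + pi_S1 + pi_S2 + pi_S3 = 1.

Using the first 3 balance equations plus normalization, the linear system A*pi = b is:
  [-11/15, 2/15, 2/15, 2/5] . pi = 0
  [4/15, -14/15, 1/3, 2/15] . pi = 0
  [1/3, 11/15, -3/5, 1/5] . pi = 0
  [1, 1, 1, 1] . pi = 1

Solving yields:
  pi_S0 = 155/792
  pi_S1 = 733/3168
  pi_S2 = 173/396
  pi_S3 = 431/3168

Verification (pi * P):
  155/792*4/15 + 733/3168*2/15 + 173/396*2/15 + 431/3168*2/5 = 155/792 = pi_S0  (ok)
  155/792*4/15 + 733/3168*1/15 + 173/396*1/3 + 431/3168*2/15 = 733/3168 = pi_S1  (ok)
  155/792*1/3 + 733/3168*11/15 + 173/396*2/5 + 431/3168*1/5 = 173/396 = pi_S2  (ok)
  155/792*2/15 + 733/3168*1/15 + 173/396*2/15 + 431/3168*4/15 = 431/3168 = pi_S3  (ok)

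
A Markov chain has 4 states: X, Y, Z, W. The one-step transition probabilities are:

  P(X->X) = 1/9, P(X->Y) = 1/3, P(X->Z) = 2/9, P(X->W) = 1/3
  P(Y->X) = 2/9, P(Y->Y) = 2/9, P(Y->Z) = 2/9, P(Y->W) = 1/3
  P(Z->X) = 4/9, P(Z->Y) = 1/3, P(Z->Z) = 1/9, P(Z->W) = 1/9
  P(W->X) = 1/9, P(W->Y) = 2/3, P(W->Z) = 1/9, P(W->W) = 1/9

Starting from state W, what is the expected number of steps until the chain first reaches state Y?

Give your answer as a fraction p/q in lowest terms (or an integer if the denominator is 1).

Let h_i = expected steps to first reach Y from state i.
Boundary: h_Y = 0.
First-step equations for the other states:
  h_X = 1 + 1/9*h_X + 1/3*h_Y + 2/9*h_Z + 1/3*h_W
  h_Z = 1 + 4/9*h_X + 1/3*h_Y + 1/9*h_Z + 1/9*h_W
  h_W = 1 + 1/9*h_X + 2/3*h_Y + 1/9*h_Z + 1/9*h_W

Substituting h_Y = 0 and rearranging gives the linear system (I - Q) h = 1:
  [8/9, -2/9, -1/3] . (h_X, h_Z, h_W) = 1
  [-4/9, 8/9, -1/9] . (h_X, h_Z, h_W) = 1
  [-1/9, -1/9, 8/9] . (h_X, h_Z, h_W) = 1

Solving yields:
  h_X = 162/67
  h_Z = 171/67
  h_W = 117/67

Starting state is W, so the expected hitting time is h_W = 117/67.

Answer: 117/67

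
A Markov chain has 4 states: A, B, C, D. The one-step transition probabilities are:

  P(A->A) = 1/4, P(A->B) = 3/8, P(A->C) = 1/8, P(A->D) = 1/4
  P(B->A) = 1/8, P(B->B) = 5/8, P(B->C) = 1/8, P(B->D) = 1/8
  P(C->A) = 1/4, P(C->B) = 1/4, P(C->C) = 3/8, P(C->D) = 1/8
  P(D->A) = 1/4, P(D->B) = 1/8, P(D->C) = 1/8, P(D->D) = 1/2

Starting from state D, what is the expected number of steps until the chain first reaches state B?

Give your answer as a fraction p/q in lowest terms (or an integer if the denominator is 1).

Answer: 24/5

Derivation:
Let h_i = expected steps to first reach B from state i.
Boundary: h_B = 0.
First-step equations for the other states:
  h_A = 1 + 1/4*h_A + 3/8*h_B + 1/8*h_C + 1/4*h_D
  h_C = 1 + 1/4*h_A + 1/4*h_B + 3/8*h_C + 1/8*h_D
  h_D = 1 + 1/4*h_A + 1/8*h_B + 1/8*h_C + 1/2*h_D

Substituting h_B = 0 and rearranging gives the linear system (I - Q) h = 1:
  [3/4, -1/8, -1/4] . (h_A, h_C, h_D) = 1
  [-1/4, 5/8, -1/8] . (h_A, h_C, h_D) = 1
  [-1/4, -1/8, 1/2] . (h_A, h_C, h_D) = 1

Solving yields:
  h_A = 18/5
  h_C = 4
  h_D = 24/5

Starting state is D, so the expected hitting time is h_D = 24/5.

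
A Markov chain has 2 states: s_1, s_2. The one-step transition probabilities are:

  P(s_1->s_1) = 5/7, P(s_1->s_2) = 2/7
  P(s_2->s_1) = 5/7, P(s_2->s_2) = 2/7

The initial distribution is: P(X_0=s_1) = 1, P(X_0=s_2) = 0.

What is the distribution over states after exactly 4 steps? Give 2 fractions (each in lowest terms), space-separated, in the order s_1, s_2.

Answer: 5/7 2/7

Derivation:
Propagating the distribution step by step (d_{t+1} = d_t * P):
d_0 = (s_1=1, s_2=0)
  d_1[s_1] = 1*5/7 + 0*5/7 = 5/7
  d_1[s_2] = 1*2/7 + 0*2/7 = 2/7
d_1 = (s_1=5/7, s_2=2/7)
  d_2[s_1] = 5/7*5/7 + 2/7*5/7 = 5/7
  d_2[s_2] = 5/7*2/7 + 2/7*2/7 = 2/7
d_2 = (s_1=5/7, s_2=2/7)
  d_3[s_1] = 5/7*5/7 + 2/7*5/7 = 5/7
  d_3[s_2] = 5/7*2/7 + 2/7*2/7 = 2/7
d_3 = (s_1=5/7, s_2=2/7)
  d_4[s_1] = 5/7*5/7 + 2/7*5/7 = 5/7
  d_4[s_2] = 5/7*2/7 + 2/7*2/7 = 2/7
d_4 = (s_1=5/7, s_2=2/7)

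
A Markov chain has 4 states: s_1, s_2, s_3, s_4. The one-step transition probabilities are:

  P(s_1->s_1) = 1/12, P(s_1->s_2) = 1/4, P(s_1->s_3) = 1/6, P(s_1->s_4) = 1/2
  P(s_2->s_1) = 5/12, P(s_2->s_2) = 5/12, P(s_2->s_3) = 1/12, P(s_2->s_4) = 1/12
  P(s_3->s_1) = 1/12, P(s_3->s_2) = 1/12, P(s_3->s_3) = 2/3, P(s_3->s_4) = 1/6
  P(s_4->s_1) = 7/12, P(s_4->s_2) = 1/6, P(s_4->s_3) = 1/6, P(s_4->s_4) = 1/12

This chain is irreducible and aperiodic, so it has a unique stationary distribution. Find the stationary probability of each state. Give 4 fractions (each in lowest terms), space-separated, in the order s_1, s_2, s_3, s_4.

The stationary distribution satisfies pi = pi * P, i.e.:
  pi_s_1 = 1/12*pi_s_1 + 5/12*pi_s_2 + 1/12*pi_s_3 + 7/12*pi_s_4
  pi_s_2 = 1/4*pi_s_1 + 5/12*pi_s_2 + 1/12*pi_s_3 + 1/6*pi_s_4
  pi_s_3 = 1/6*pi_s_1 + 1/12*pi_s_2 + 2/3*pi_s_3 + 1/6*pi_s_4
  pi_s_4 = 1/2*pi_s_1 + 1/12*pi_s_2 + 1/6*pi_s_3 + 1/12*pi_s_4
with normalization: pi_s_1 + pi_s_2 + pi_s_3 + pi_s_4 = 1.

Using the first 3 balance equations plus normalization, the linear system A*pi = b is:
  [-11/12, 5/12, 1/12, 7/12] . pi = 0
  [1/4, -7/12, 1/12, 1/6] . pi = 0
  [1/6, 1/12, -1/3, 1/6] . pi = 0
  [1, 1, 1, 1] . pi = 1

Solving yields:
  pi_s_1 = 17/64
  pi_s_2 = 7/32
  pi_s_3 = 19/64
  pi_s_4 = 7/32

Verification (pi * P):
  17/64*1/12 + 7/32*5/12 + 19/64*1/12 + 7/32*7/12 = 17/64 = pi_s_1  (ok)
  17/64*1/4 + 7/32*5/12 + 19/64*1/12 + 7/32*1/6 = 7/32 = pi_s_2  (ok)
  17/64*1/6 + 7/32*1/12 + 19/64*2/3 + 7/32*1/6 = 19/64 = pi_s_3  (ok)
  17/64*1/2 + 7/32*1/12 + 19/64*1/6 + 7/32*1/12 = 7/32 = pi_s_4  (ok)

Answer: 17/64 7/32 19/64 7/32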